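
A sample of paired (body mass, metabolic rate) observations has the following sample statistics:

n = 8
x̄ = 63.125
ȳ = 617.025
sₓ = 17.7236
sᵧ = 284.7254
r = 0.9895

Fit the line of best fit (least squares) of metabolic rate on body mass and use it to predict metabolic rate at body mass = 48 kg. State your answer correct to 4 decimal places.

376.5968

b = r · sᵧ/sₓ = 0.9895 · 284.7254/17.7236 = 15.896081
a = ȳ − b·x̄ = 617.025 − 15.896081·63.125 = -386.415121
ŷ(48) = a + b·48 = -386.415121 + 15.896081·48 = 376.596773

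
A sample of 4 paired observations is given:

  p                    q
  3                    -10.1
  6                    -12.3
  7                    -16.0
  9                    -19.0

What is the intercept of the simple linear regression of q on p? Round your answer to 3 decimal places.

n = 4, Σx = 25, Σy = -57.4, Σxy = -387.1, Σx² = 175
Sxx = Σx² − (Σx)²/n = 175 − 156.25 = 18.75
Sxy = Σxy − (Σx)(Σy)/n = -387.1 − (-358.75) = -28.35
b = Sxy/Sxx = -28.35/18.75 = -1.512
a = ȳ − b·x̄ = -14.35 − (-1.512)·6.25 = -4.9

-4.900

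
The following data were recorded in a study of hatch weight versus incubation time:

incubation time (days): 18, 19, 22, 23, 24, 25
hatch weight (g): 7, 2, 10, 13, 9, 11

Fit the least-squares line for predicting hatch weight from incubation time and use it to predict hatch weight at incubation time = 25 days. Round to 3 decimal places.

n = 6, Σx = 131, Σy = 52, Σxy = 1174, Σx² = 2899
Sxx = Σx² − (Σx)²/n = 2899 − 2860.166667 = 38.833333
Sxy = Σxy − (Σx)(Σy)/n = 1174 − 1135.333333 = 38.666667
b = Sxy/Sxx = 38.666667/38.833333 = 0.995708
a = ȳ − b·x̄ = 8.666667 − 0.995708·21.833333 = -13.072961
ŷ(25) = a + b·25 = -13.072961 + 0.995708·25 = 11.819742

11.820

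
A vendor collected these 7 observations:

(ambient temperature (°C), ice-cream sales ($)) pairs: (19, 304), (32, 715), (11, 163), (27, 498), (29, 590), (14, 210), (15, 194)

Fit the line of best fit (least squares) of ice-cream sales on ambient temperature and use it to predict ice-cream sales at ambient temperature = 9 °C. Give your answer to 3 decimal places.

n = 7, Σx = 147, Σy = 2674, Σxy = 66855, Σx² = 3497
Sxx = Σx² − (Σx)²/n = 3497 − 3087 = 410
Sxy = Σxy − (Σx)(Σy)/n = 66855 − 56154 = 10701
b = Sxy/Sxx = 10701/410 = 26.1
a = ȳ − b·x̄ = 382 − 26.1·21 = -166.1
ŷ(9) = a + b·9 = -166.1 + 26.1·9 = 68.8

68.800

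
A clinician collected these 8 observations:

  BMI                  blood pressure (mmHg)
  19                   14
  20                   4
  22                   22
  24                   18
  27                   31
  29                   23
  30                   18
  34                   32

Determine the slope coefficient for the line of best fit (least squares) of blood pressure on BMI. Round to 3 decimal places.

n = 8, Σx = 205, Σy = 162, Σxy = 4394, Σx² = 5447
Sxx = Σx² − (Σx)²/n = 5447 − 5253.125 = 193.875
Sxy = Σxy − (Σx)(Σy)/n = 4394 − 4151.25 = 242.75
b = Sxy/Sxx = 242.75/193.875 = 1.252095

1.252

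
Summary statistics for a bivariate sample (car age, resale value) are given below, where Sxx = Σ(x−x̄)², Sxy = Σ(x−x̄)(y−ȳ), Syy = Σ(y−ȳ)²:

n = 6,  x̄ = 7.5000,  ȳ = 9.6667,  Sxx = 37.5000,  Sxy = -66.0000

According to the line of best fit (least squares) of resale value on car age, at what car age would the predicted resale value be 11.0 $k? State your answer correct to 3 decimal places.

6.742

b = Sxy/Sxx = -66/37.5 = -1.76
a = ȳ − b·x̄ = 9.6667 − (-1.76)·7.5 = 22.8667
Set a + b·x = 11.0: x = (11.0 − 22.8667) / (-1.76) = 6.742443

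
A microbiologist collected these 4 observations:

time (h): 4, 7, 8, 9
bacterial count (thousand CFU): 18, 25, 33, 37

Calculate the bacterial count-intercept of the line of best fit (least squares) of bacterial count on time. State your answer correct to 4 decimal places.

n = 4, Σx = 28, Σy = 113, Σxy = 844, Σx² = 210
Sxx = Σx² − (Σx)²/n = 210 − 196 = 14
Sxy = Σxy − (Σx)(Σy)/n = 844 − 791 = 53
b = Sxy/Sxx = 53/14 = 3.785714
a = ȳ − b·x̄ = 28.25 − 3.785714·7 = 1.75

1.7500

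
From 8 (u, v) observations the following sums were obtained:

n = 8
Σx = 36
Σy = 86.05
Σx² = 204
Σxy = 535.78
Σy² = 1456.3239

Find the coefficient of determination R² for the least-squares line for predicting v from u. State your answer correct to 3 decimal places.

0.990

Sxx = Σx² − (Σx)²/n = 204 − 162 = 42
Sxy = Σxy − (Σx)(Σy)/n = 535.78 − 387.225 = 148.555
Syy = Σy² − (Σy)²/n = 1456.3239 − 925.575312 = 530.748587
R² = Sxy²/(Sxx·Syy) = (148.555)²/(42·530.748587) = 0.990003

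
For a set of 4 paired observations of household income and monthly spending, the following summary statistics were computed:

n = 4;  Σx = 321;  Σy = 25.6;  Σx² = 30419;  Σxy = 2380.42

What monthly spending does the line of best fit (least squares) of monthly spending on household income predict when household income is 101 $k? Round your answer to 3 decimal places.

Sxx = Σx² − (Σx)²/n = 30419 − 25760.25 = 4658.75
Sxy = Σxy − (Σx)(Σy)/n = 2380.42 − 2054.4 = 326.02
b = Sxy/Sxx = 326.02/4658.75 = 0.069980
a = ȳ − b·x̄ = 6.4 − 0.069980·80.25 = 0.784093
ŷ(101) = a + b·101 = 0.784093 + 0.069980·101 = 7.852088

7.852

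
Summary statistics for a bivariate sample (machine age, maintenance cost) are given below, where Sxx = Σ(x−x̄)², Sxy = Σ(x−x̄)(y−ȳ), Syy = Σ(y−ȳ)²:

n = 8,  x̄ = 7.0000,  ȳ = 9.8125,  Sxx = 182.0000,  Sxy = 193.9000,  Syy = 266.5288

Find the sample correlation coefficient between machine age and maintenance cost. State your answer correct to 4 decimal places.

r = Sxy/√(Sxx·Syy) = 193.9/√(48508.2416) = 193.9/220.245866 = 0.880380

0.8804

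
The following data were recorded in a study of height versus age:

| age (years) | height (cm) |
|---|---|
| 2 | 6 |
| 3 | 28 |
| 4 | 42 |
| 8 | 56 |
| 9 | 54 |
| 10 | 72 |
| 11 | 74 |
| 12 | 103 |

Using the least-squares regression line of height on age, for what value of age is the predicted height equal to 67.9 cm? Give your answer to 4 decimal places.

9.2239

n = 8, Σx = 59, Σy = 435, Σxy = 3968, Σx² = 539
Sxx = Σx² − (Σx)²/n = 539 − 435.125 = 103.875
Sxy = Σxy − (Σx)(Σy)/n = 3968 − 3208.125 = 759.875
b = Sxy/Sxx = 759.875/103.875 = 7.315283
a = ȳ − b·x̄ = 54.375 − 7.315283·7.375 = 0.424789
Set a + b·x = 67.9: x = (67.9 − 0.424789) / 7.315283 = 9.223869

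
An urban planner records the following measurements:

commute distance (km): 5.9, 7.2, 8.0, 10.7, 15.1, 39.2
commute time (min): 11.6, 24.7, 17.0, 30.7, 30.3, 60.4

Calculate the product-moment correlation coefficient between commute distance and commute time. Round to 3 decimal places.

0.957

n = 6, Σx = 86.1, Σy = 174.7, Σxy = 3535.98, Σx² = 2029.79, Σy² = 6542.39
Sxx = Σx² − (Σx)²/n = 2029.79 − 1235.535 = 794.255
Sxy = Σxy − (Σx)(Σy)/n = 3535.98 − 2506.945 = 1029.035
Syy = Σy² − (Σy)²/n = 6542.39 − 5086.681667 = 1455.708333
r = Sxy/√(Sxx·Syy) = 1029.035/√(1156203.622292) = 1029.035/1075.269093 = 0.957002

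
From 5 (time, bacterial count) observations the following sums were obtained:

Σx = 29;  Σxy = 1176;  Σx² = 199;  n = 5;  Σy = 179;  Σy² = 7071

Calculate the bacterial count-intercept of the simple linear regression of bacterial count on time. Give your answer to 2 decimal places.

9.85

Sxx = Σx² − (Σx)²/n = 199 − 168.2 = 30.8
Sxy = Σxy − (Σx)(Σy)/n = 1176 − 1038.2 = 137.8
b = Sxy/Sxx = 137.8/30.8 = 4.474026
a = ȳ − b·x̄ = 35.8 − 4.474026·5.8 = 9.850649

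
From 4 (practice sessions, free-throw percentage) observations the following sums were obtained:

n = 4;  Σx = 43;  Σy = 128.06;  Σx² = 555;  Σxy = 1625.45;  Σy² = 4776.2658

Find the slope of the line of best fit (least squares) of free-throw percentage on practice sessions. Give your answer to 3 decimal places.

Sxx = Σx² − (Σx)²/n = 555 − 462.25 = 92.75
Sxy = Σxy − (Σx)(Σy)/n = 1625.45 − 1376.645 = 248.805
b = Sxy/Sxx = 248.805/92.75 = 2.682534

2.683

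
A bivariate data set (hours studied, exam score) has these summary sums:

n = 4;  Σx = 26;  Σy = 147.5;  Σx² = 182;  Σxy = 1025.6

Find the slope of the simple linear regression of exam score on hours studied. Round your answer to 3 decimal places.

Sxx = Σx² − (Σx)²/n = 182 − 169 = 13
Sxy = Σxy − (Σx)(Σy)/n = 1025.6 − 958.75 = 66.85
b = Sxy/Sxx = 66.85/13 = 5.142308

5.142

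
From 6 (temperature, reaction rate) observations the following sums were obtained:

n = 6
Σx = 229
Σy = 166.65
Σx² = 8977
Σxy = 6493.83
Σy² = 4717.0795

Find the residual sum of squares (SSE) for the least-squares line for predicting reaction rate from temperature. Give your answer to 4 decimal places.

Sxx = Σx² − (Σx)²/n = 8977 − 8740.166667 = 236.833333
Sxy = Σxy − (Σx)(Σy)/n = 6493.83 − 6360.475 = 133.355
Syy = Σy² − (Σy)²/n = 4717.0795 − 4628.70375 = 88.37575
b = Sxy/Sxx = 133.355/236.833333 = 0.563075
SSE = Syy − b·Sxy = 88.37575 − 0.563075·133.355 = 13.286843

13.2868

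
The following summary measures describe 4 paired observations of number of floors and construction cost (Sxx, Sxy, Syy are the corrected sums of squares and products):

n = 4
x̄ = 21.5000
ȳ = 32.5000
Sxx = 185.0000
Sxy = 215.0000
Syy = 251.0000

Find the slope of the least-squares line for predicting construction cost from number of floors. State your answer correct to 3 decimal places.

1.162

b = Sxy/Sxx = 215/185 = 1.162162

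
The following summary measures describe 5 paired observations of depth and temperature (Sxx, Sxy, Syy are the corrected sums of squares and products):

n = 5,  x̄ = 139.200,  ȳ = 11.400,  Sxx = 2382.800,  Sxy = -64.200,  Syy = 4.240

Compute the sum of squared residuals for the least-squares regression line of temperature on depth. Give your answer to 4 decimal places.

b = Sxy/Sxx = -64.2/2382.8 = -0.026943
SSE = Syy − b·Sxy = 4.24 − (-0.026943)·(-64.2) = 2.510253

2.5103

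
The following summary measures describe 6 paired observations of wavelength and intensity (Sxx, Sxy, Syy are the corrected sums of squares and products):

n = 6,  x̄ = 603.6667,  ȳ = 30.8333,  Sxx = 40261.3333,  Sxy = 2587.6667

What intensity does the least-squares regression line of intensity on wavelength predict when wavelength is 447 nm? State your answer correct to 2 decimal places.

20.76

b = Sxy/Sxx = 2587.6667/40261.3333 = 0.064272
a = ȳ − b·x̄ = 30.8333 − 0.064272·603.6667 = -7.965420
ŷ(447) = a + b·447 = -7.965420 + 0.064272·447 = 20.764056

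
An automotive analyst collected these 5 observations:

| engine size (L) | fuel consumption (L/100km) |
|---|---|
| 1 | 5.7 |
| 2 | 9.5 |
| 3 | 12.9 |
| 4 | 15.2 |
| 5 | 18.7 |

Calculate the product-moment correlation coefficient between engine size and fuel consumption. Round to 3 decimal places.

0.997

n = 5, Σx = 15, Σy = 62, Σxy = 217.7, Σx² = 55, Σy² = 869.88
Sxx = Σx² − (Σx)²/n = 55 − 45 = 10
Sxy = Σxy − (Σx)(Σy)/n = 217.7 − 186 = 31.7
Syy = Σy² − (Σy)²/n = 869.88 − 768.8 = 101.08
r = Sxy/√(Sxx·Syy) = 31.7/√(1010.8) = 31.7/31.793081 = 0.997072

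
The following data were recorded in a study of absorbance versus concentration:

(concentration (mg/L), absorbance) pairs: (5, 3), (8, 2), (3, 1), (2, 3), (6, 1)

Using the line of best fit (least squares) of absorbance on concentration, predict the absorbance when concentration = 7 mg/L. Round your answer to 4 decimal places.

n = 5, Σx = 24, Σy = 10, Σxy = 46, Σx² = 138
Sxx = Σx² − (Σx)²/n = 138 − 115.2 = 22.8
Sxy = Σxy − (Σx)(Σy)/n = 46 − 48 = -2
b = Sxy/Sxx = -2/22.8 = -0.087719
a = ȳ − b·x̄ = 2 − (-0.087719)·4.8 = 2.421053
ŷ(7) = a + b·7 = 2.421053 + (-0.087719)·7 = 1.807018

1.8070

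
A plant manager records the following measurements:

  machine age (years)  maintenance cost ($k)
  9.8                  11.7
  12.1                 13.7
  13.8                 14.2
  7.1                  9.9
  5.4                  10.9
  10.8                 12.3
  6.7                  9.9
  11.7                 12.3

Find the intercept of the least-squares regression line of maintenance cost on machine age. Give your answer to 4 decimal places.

7.1116

n = 8, Σx = 77.4, Σy = 94.9, Σxy = 948.62, Σx² = 810.88
Sxx = Σx² − (Σx)²/n = 810.88 − 748.845 = 62.035
Sxy = Σxy − (Σx)(Σy)/n = 948.62 − 918.1575 = 30.4625
b = Sxy/Sxx = 30.4625/62.035 = 0.491053
a = ȳ − b·x̄ = 11.8625 − 0.491053·9.675 = 7.111558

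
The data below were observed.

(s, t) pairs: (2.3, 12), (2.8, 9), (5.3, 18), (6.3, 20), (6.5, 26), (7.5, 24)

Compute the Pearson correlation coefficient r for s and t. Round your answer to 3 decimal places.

0.933

n = 6, Σx = 30.7, Σy = 109, Σxy = 623.2, Σx² = 179.41, Σy² = 2201
Sxx = Σx² − (Σx)²/n = 179.41 − 157.081667 = 22.328333
Sxy = Σxy − (Σx)(Σy)/n = 623.2 − 557.716667 = 65.483333
Syy = Σy² − (Σy)²/n = 2201 − 1980.166667 = 220.833333
r = Sxy/√(Sxx·Syy) = 65.483333/√(4930.840278) = 65.483333/70.219942 = 0.932546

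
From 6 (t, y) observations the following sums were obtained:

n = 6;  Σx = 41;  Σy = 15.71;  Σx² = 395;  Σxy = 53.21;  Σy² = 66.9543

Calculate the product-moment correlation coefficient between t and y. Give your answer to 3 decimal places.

Sxx = Σx² − (Σx)²/n = 395 − 280.166667 = 114.833333
Sxy = Σxy − (Σx)(Σy)/n = 53.21 − 107.351667 = -54.141667
Syy = Σy² − (Σy)²/n = 66.9543 − 41.134017 = 25.820283
r = Sxy/√(Sxx·Syy) = -54.141667/√(2965.029203) = -54.141667/54.452082 = -0.994299

-0.994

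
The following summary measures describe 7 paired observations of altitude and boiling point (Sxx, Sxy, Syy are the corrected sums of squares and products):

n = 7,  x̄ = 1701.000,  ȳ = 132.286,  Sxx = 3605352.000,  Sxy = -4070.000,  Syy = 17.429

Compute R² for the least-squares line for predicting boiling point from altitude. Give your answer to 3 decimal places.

R² = Sxy²/(Sxx·Syy) = (-4070)²/(3605352·17.429) = 0.263614

0.264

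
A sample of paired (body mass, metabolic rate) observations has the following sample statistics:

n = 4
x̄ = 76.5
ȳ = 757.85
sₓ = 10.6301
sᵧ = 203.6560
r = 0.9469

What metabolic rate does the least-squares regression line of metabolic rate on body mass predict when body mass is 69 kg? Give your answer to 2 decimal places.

621.79

b = r · sᵧ/sₓ = 0.9469 · 203.656/10.6301 = 18.141115
a = ȳ − b·x̄ = 757.85 − 18.141115·76.5 = -629.945296
ŷ(69) = a + b·69 = -629.945296 + 18.141115·69 = 621.791638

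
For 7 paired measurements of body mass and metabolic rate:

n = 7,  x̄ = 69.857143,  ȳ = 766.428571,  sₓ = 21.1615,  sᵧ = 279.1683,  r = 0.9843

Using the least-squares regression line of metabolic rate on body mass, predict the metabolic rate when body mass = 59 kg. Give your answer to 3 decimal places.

b = r · sᵧ/sₓ = 0.9843 · 279.1683/21.1615 = 12.985155
a = ȳ − b·x̄ = 766.428571 − 12.985155·69.857143 = -140.677259
ŷ(59) = a + b·59 = -140.677259 + 12.985155·59 = 625.446886

625.447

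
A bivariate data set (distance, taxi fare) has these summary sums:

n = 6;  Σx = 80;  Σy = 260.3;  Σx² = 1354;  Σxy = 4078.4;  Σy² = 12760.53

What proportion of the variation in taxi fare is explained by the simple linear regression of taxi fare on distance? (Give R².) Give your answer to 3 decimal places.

Sxx = Σx² − (Σx)²/n = 1354 − 1066.666667 = 287.333333
Sxy = Σxy − (Σx)(Σy)/n = 4078.4 − 3470.666667 = 607.733333
Syy = Σy² − (Σy)²/n = 12760.53 − 11292.681667 = 1467.848333
R² = Sxy²/(Sxx·Syy) = (607.733333)²/(287.333333·1467.848333) = 0.875707

0.876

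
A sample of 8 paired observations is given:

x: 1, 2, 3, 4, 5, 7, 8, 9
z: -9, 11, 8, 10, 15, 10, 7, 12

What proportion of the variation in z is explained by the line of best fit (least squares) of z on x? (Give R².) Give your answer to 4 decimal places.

0.2500

n = 8, Σx = 39, Σy = 64, Σxy = 386, Σx² = 249, Σy² = 884
Sxx = Σx² − (Σx)²/n = 249 − 190.125 = 58.875
Sxy = Σxy − (Σx)(Σy)/n = 386 − 312 = 74
Syy = Σy² − (Σy)²/n = 884 − 512 = 372
R² = Sxy²/(Sxx·Syy) = (74)²/(58.875·372) = 0.250029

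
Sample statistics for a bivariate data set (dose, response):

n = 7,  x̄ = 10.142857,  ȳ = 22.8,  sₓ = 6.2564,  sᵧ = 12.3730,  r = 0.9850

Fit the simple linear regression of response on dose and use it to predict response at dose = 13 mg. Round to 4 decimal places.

b = r · sᵧ/sₓ = 0.985 · 12.373/6.2564 = 1.947990
a = ȳ − b·x̄ = 22.8 − 1.947990·10.142857 = 3.041815
ŷ(13) = a + b·13 = 3.041815 + 1.947990·13 = 28.365686

28.3657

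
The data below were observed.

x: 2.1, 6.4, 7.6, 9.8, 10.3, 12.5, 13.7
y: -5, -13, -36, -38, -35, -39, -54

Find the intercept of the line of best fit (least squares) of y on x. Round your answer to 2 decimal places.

n = 7, Σx = 62.4, Σy = -220, Σxy = -2327.5, Σx² = 649.2
Sxx = Σx² − (Σx)²/n = 649.2 − 556.251429 = 92.948571
Sxy = Σxy − (Σx)(Σy)/n = -2327.5 − (-1961.142857) = -366.357143
b = Sxy/Sxx = -366.357143/92.948571 = -3.941504
a = ȳ − b·x̄ = -31.428571 − (-3.941504)·8.914286 = 3.707119

3.71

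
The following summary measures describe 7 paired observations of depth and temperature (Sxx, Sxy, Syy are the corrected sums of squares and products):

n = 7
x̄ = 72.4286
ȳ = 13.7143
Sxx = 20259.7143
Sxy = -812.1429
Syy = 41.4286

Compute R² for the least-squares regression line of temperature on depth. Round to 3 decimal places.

0.786

R² = Sxy²/(Sxx·Syy) = (-812.1429)²/(20259.7143·41.4286) = 0.785835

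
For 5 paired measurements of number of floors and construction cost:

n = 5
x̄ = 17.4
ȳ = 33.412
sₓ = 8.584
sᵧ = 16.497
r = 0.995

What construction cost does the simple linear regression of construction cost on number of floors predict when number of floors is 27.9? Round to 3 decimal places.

b = r · sᵧ/sₓ = 0.995 · 16.497/8.584 = 1.912222
a = ȳ − b·x̄ = 33.412 − 1.912222·17.4 = 0.139334
ŷ(27.9) = a + b·27.9 = 0.139334 + 1.912222·27.9 = 53.490333

53.490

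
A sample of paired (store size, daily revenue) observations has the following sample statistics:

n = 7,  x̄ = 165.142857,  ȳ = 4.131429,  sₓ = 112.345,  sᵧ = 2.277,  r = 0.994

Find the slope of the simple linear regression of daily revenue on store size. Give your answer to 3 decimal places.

b = r · sᵧ/sₓ = 0.994 · 2.277/112.345 = 0.020146

0.020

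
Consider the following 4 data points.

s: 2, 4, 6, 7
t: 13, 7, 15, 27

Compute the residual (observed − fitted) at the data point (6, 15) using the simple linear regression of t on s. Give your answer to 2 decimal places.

-3.76

n = 4, Σx = 19, Σy = 62, Σxy = 333, Σx² = 105
Sxx = Σx² − (Σx)²/n = 105 − 90.25 = 14.75
Sxy = Σxy − (Σx)(Σy)/n = 333 − 294.5 = 38.5
b = Sxy/Sxx = 38.5/14.75 = 2.610169
a = ȳ − b·x̄ = 15.5 − 2.610169·4.75 = 3.101695
ŷ(6) = 3.101695 + 2.610169·6 = 18.762712
residual = y − ŷ = 15 − 18.762712 = -3.762712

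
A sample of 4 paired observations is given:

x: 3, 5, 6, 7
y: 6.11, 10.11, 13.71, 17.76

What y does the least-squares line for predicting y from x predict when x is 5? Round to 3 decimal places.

n = 4, Σx = 21, Σy = 47.69, Σxy = 275.46, Σx² = 119
Sxx = Σx² − (Σx)²/n = 119 − 110.25 = 8.75
Sxy = Σxy − (Σx)(Σy)/n = 275.46 − 250.3725 = 25.0875
b = Sxy/Sxx = 25.0875/8.75 = 2.867143
a = ȳ − b·x̄ = 11.9225 − 2.867143·5.25 = -3.13
ŷ(5) = a + b·5 = -3.13 + 2.867143·5 = 11.205714

11.206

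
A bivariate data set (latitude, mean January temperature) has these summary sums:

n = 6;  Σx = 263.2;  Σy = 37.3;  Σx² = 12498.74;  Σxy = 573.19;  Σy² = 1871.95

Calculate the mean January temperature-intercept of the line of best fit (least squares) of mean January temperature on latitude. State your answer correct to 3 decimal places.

Sxx = Σx² − (Σx)²/n = 12498.74 − 11545.706667 = 953.033333
Sxy = Σxy − (Σx)(Σy)/n = 573.19 − 1636.226667 = -1063.036667
b = Sxy/Sxx = -1063.036667/953.033333 = -1.115424
a = ȳ − b·x̄ = 6.216667 − (-1.115424)·43.866667 = 55.146619

55.147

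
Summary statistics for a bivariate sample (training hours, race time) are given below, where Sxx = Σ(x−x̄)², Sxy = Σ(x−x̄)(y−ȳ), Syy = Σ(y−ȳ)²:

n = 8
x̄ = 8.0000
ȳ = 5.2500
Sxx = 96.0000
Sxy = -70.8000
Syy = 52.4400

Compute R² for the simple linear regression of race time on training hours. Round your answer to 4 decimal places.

R² = Sxy²/(Sxx·Syy) = (-70.8)²/(96·52.44) = 0.995709

0.9957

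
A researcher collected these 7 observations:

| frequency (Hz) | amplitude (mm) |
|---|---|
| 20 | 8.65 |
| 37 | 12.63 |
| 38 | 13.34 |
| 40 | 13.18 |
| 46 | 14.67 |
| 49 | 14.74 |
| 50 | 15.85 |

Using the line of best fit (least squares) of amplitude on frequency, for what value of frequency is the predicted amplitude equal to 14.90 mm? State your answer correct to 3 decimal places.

n = 7, Σx = 280, Σy = 93.06, Σxy = 3864.01, Σx² = 11830
Sxx = Σx² − (Σx)²/n = 11830 − 11200 = 630
Sxy = Σxy − (Σx)(Σy)/n = 3864.01 − 3722.4 = 141.61
b = Sxy/Sxx = 141.61/630 = 0.224778
a = ȳ − b·x̄ = 13.294286 − 0.224778·40 = 4.303175
Set a + b·x = 14.90: x = (14.90 − 4.303175) / 0.224778 = 47.143563

47.144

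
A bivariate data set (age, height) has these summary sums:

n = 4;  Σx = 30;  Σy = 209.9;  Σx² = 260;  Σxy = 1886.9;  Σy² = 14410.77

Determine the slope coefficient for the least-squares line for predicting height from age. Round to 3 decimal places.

Sxx = Σx² − (Σx)²/n = 260 − 225 = 35
Sxy = Σxy − (Σx)(Σy)/n = 1886.9 − 1574.25 = 312.65
b = Sxy/Sxx = 312.65/35 = 8.932857

8.933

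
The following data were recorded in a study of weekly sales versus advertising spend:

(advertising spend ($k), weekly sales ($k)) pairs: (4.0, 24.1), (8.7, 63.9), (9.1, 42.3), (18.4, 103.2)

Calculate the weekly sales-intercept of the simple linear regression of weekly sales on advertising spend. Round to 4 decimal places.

4.0502

n = 4, Σx = 40.2, Σy = 233.5, Σxy = 2936.14, Σx² = 513.06
Sxx = Σx² − (Σx)²/n = 513.06 − 404.01 = 109.05
Sxy = Σxy − (Σx)(Σy)/n = 2936.14 − 2346.675 = 589.465
b = Sxy/Sxx = 589.465/109.05 = 5.405456
a = ȳ − b·x̄ = 58.375 − 5.405456·10.05 = 4.050165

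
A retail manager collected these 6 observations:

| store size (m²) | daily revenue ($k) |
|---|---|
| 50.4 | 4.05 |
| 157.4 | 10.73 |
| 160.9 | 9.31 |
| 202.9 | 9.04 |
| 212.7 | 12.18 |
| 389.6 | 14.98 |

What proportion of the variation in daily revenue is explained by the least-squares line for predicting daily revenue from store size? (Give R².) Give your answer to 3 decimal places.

n = 6, Σx = 1173.9, Σy = 60.29, Σxy = 13652.111, Σx² = 291401.59, Σy² = 672.6859
Sxx = Σx² − (Σx)²/n = 291401.59 − 229673.535 = 61728.055
Sxy = Σxy − (Σx)(Σy)/n = 13652.111 − 11795.7385 = 1856.3725
Syy = Σy² − (Σy)²/n = 672.6859 − 605.814017 = 66.871883
R² = Sxy²/(Sxx·Syy) = (1856.3725)²/(61728.055·66.871883) = 0.834842

0.835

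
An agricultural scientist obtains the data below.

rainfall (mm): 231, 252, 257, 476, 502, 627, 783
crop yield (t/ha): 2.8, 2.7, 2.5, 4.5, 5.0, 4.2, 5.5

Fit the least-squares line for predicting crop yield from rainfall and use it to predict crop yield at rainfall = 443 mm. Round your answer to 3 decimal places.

n = 7, Σx = 3128, Σy = 27.2, Σxy = 13561.6, Σx² = 1667712
Sxx = Σx² − (Σx)²/n = 1667712 − 1397769.142857 = 269942.857143
Sxy = Σxy − (Σx)(Σy)/n = 13561.6 − 12154.514286 = 1407.085714
b = Sxy/Sxx = 1407.085714/269942.857143 = 0.005213
a = ȳ − b·x̄ = 3.885714 − 0.005213·446.857143 = 1.556457
ŷ(443) = a + b·443 = 1.556457 + 0.005213·443 = 3.865609

3.866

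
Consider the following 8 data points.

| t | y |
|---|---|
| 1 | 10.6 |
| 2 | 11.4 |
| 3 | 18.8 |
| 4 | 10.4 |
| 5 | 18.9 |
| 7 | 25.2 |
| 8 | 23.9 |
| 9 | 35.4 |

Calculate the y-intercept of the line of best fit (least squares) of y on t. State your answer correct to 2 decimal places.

n = 8, Σx = 39, Σy = 154.6, Σxy = 912.1, Σx² = 249
Sxx = Σx² − (Σx)²/n = 249 − 190.125 = 58.875
Sxy = Σxy − (Σx)(Σy)/n = 912.1 − 753.675 = 158.425
b = Sxy/Sxx = 158.425/58.875 = 2.690870
a = ȳ − b·x̄ = 19.325 − 2.690870·4.875 = 6.207006

6.21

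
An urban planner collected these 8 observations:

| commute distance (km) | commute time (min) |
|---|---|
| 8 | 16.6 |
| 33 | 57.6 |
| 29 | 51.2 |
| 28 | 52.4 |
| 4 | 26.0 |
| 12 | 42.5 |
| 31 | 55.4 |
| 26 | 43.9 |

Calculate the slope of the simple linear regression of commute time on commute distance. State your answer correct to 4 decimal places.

n = 8, Σx = 171, Σy = 345.6, Σxy = 8458.4, Σx² = 4575
Sxx = Σx² − (Σx)²/n = 4575 − 3655.125 = 919.875
Sxy = Σxy − (Σx)(Σy)/n = 8458.4 − 7387.2 = 1071.2
b = Sxy/Sxx = 1071.2/919.875 = 1.164506

1.1645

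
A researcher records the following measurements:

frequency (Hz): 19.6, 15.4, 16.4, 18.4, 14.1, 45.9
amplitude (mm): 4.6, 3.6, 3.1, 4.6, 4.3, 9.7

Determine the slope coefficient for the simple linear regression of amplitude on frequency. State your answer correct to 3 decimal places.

0.193

n = 6, Σx = 129.8, Σy = 29.9, Σxy = 786.94, Σx² = 3534.46
Sxx = Σx² − (Σx)²/n = 3534.46 − 2808.006667 = 726.453333
Sxy = Σxy − (Σx)(Σy)/n = 786.94 − 646.836667 = 140.103333
b = Sxy/Sxx = 140.103333/726.453333 = 0.192859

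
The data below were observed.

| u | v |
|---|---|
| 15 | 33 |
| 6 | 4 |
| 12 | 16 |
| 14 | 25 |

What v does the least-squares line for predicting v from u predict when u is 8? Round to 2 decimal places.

8.38

n = 4, Σx = 47, Σy = 78, Σxy = 1061, Σx² = 601
Sxx = Σx² − (Σx)²/n = 601 − 552.25 = 48.75
Sxy = Σxy − (Σx)(Σy)/n = 1061 − 916.5 = 144.5
b = Sxy/Sxx = 144.5/48.75 = 2.964103
a = ȳ − b·x̄ = 19.5 − 2.964103·11.75 = -15.328205
ŷ(8) = a + b·8 = -15.328205 + 2.964103·8 = 8.384615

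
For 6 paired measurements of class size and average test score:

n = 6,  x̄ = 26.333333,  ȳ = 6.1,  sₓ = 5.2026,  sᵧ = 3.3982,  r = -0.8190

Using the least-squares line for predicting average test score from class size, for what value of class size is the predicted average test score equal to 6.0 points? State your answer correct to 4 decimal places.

b = r · sᵧ/sₓ = -0.819 · 3.3982/5.2026 = -0.534949
a = ȳ − b·x̄ = 6.1 − (-0.534949)·26.333333 = 20.186991
Set a + b·x = 6.0: x = (6.0 − 20.186991) / (-0.534949) = 26.520267

26.5203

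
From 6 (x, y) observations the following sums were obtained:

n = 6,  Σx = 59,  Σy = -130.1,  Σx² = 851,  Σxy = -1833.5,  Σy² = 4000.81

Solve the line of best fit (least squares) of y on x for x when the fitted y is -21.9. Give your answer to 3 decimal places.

9.939

Sxx = Σx² − (Σx)²/n = 851 − 580.166667 = 270.833333
Sxy = Σxy − (Σx)(Σy)/n = -1833.5 − (-1279.316667) = -554.183333
b = Sxy/Sxx = -554.183333/270.833333 = -2.046215
a = ȳ − b·x̄ = -21.683333 − (-2.046215)·9.833333 = -1.562215
Set a + b·x = -21.9: x = (-21.9 − (-1.562215)) / (-2.046215) = 9.939220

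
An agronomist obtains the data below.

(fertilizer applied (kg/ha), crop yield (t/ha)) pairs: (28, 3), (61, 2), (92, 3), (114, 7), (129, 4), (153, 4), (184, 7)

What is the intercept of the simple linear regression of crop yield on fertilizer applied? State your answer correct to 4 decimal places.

n = 7, Σx = 761, Σy = 30, Σxy = 3696, Σx² = 99871
Sxx = Σx² − (Σx)²/n = 99871 − 82731.571429 = 17139.428571
Sxy = Σxy − (Σx)(Σy)/n = 3696 − 3261.428571 = 434.571429
b = Sxy/Sxx = 434.571429/17139.428571 = 0.025355
a = ȳ − b·x̄ = 4.285714 − 0.025355·108.714286 = 1.529256

1.5293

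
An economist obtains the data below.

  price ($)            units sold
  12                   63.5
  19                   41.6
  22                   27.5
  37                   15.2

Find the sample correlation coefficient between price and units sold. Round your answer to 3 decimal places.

-0.925

n = 4, Σx = 90, Σy = 147.8, Σxy = 2719.8, Σx² = 2358, Σy² = 6750.1
Sxx = Σx² − (Σx)²/n = 2358 − 2025 = 333
Sxy = Σxy − (Σx)(Σy)/n = 2719.8 − 3325.5 = -605.7
Syy = Σy² − (Σy)²/n = 6750.1 − 5461.21 = 1288.89
r = Sxy/√(Sxx·Syy) = -605.7/√(429200.37) = -605.7/655.133857 = -0.924544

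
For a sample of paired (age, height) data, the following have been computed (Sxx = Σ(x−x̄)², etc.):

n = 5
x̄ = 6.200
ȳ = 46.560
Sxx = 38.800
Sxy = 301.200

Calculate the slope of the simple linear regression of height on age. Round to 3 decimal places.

b = Sxy/Sxx = 301.2/38.8 = 7.762887

7.763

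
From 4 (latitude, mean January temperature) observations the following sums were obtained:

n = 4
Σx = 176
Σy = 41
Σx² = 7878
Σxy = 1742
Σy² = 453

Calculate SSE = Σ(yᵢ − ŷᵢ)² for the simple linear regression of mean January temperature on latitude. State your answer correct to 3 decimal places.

4.063

Sxx = Σx² − (Σx)²/n = 7878 − 7744 = 134
Sxy = Σxy − (Σx)(Σy)/n = 1742 − 1804 = -62
Syy = Σy² − (Σy)²/n = 453 − 420.25 = 32.75
b = Sxy/Sxx = -62/134 = -0.462687
SSE = Syy − b·Sxy = 32.75 − (-0.462687)·(-62) = 4.063433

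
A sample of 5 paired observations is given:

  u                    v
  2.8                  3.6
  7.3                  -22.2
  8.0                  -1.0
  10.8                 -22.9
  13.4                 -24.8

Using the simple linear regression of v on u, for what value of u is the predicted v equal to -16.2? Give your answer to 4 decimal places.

9.4814

n = 5, Σx = 42.3, Σy = -67.3, Σxy = -739.62, Σx² = 421.33
Sxx = Σx² − (Σx)²/n = 421.33 − 357.858 = 63.472
Sxy = Σxy − (Σx)(Σy)/n = -739.62 − (-569.358) = -170.262
b = Sxy/Sxx = -170.262/63.472 = -2.682474
a = ȳ − b·x̄ = -13.46 − (-2.682474)·8.46 = 9.233731
Set a + b·x = -16.2: x = (-16.2 − 9.233731) / (-2.682474) = 9.481445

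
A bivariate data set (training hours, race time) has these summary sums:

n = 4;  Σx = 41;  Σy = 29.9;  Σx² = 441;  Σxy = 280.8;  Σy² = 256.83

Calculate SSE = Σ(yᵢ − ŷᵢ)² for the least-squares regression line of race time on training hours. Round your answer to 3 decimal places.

1.559

Sxx = Σx² − (Σx)²/n = 441 − 420.25 = 20.75
Sxy = Σxy − (Σx)(Σy)/n = 280.8 − 306.475 = -25.675
Syy = Σy² − (Σy)²/n = 256.83 − 223.5025 = 33.3275
b = Sxy/Sxx = -25.675/20.75 = -1.237349
SSE = Syy − b·Sxy = 33.3275 − (-1.237349)·(-25.675) = 1.558554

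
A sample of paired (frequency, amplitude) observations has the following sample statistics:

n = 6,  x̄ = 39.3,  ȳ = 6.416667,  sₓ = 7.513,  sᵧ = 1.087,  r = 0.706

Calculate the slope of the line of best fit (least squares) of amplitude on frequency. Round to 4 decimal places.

0.1021

b = r · sᵧ/sₓ = 0.706 · 1.087/7.513 = 0.102146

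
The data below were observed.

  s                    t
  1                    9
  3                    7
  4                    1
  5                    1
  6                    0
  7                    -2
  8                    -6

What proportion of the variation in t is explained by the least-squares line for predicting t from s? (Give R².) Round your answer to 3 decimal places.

0.932

n = 7, Σx = 34, Σy = 10, Σxy = -23, Σx² = 200, Σy² = 172
Sxx = Σx² − (Σx)²/n = 200 − 165.142857 = 34.857143
Sxy = Σxy − (Σx)(Σy)/n = -23 − 48.571429 = -71.571429
Syy = Σy² − (Σy)²/n = 172 − 14.285714 = 157.714286
R² = Sxy²/(Sxx·Syy) = (-71.571429)²/(34.857143·157.714286) = 0.931787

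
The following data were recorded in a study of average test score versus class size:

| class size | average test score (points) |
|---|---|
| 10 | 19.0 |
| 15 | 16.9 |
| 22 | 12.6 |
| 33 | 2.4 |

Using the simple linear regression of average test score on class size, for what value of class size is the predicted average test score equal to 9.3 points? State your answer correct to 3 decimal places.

24.680

n = 4, Σx = 80, Σy = 50.9, Σxy = 799.9, Σx² = 1898
Sxx = Σx² − (Σx)²/n = 1898 − 1600 = 298
Sxy = Σxy − (Σx)(Σy)/n = 799.9 − 1018 = -218.1
b = Sxy/Sxx = -218.1/298 = -0.731879
a = ȳ − b·x̄ = 12.725 − (-0.731879)·20 = 27.362584
Set a + b·x = 9.3: x = (9.3 − 27.362584) / (-0.731879) = 24.679734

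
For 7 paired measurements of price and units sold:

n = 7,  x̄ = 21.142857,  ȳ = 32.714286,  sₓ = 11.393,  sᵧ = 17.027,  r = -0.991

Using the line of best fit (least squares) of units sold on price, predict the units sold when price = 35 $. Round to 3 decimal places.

12.191

b = r · sᵧ/sₓ = -0.991 · 17.027/11.393 = -1.481064
a = ȳ − b·x̄ = 32.714286 − (-1.481064)·21.142857 = 64.028201
ŷ(35) = a + b·35 = 64.028201 + (-1.481064)·35 = 12.190977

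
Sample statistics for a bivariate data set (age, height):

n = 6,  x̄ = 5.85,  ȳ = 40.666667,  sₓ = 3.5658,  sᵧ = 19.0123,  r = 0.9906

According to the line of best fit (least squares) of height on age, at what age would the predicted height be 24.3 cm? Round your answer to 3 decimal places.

b = r · sᵧ/sₓ = 0.9906 · 19.0123/3.5658 = 5.281728
a = ȳ − b·x̄ = 40.666667 − 5.281728·5.85 = 9.768560
Set a + b·x = 24.3: x = (24.3 − 9.768560) / 5.281728 = 2.751266

2.751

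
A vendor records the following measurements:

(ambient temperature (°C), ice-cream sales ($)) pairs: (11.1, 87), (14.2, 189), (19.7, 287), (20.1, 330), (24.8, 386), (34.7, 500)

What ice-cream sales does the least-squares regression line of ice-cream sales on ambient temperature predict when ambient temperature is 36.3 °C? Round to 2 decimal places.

n = 6, Σx = 124.6, Σy = 1779, Σxy = 42859.2, Σx² = 2936.08
Sxx = Σx² − (Σx)²/n = 2936.08 − 2587.526667 = 348.553333
Sxy = Σxy − (Σx)(Σy)/n = 42859.2 − 36943.9 = 5915.3
b = Sxy/Sxx = 5915.3/348.553333 = 16.971004
a = ȳ − b·x̄ = 296.5 − 16.971004·20.766667 = -55.931182
ŷ(36.3) = a + b·36.3 = -55.931182 + 16.971004·36.3 = 560.116261

560.12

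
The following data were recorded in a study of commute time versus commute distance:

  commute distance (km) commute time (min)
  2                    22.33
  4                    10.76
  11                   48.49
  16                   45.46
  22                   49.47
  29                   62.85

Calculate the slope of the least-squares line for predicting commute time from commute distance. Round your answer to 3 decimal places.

1.664

n = 6, Σx = 84, Σy = 239.36, Σxy = 4259.44, Σx² = 1722
Sxx = Σx² − (Σx)²/n = 1722 − 1176 = 546
Sxy = Σxy − (Σx)(Σy)/n = 4259.44 − 3351.04 = 908.4
b = Sxy/Sxx = 908.4/546 = 1.663736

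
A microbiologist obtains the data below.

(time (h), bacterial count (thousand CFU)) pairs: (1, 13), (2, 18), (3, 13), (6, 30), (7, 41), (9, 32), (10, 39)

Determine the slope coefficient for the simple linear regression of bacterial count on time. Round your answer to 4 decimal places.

n = 7, Σx = 38, Σy = 186, Σxy = 1233, Σx² = 280
Sxx = Σx² − (Σx)²/n = 280 − 206.285714 = 73.714286
Sxy = Σxy − (Σx)(Σy)/n = 1233 − 1009.714286 = 223.285714
b = Sxy/Sxx = 223.285714/73.714286 = 3.029070

3.0291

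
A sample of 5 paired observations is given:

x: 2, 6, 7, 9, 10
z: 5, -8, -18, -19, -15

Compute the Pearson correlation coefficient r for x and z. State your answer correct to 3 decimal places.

n = 5, Σx = 34, Σy = -55, Σxy = -485, Σx² = 270, Σy² = 999
Sxx = Σx² − (Σx)²/n = 270 − 231.2 = 38.8
Sxy = Σxy − (Σx)(Σy)/n = -485 − (-374) = -111
Syy = Σy² − (Σy)²/n = 999 − 605 = 394
r = Sxy/√(Sxx·Syy) = -111/√(15287.2) = -111/123.641417 = -0.897757

-0.898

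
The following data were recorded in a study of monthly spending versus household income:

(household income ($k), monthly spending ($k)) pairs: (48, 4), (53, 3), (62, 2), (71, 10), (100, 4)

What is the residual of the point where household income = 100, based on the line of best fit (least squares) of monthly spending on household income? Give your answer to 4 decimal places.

n = 5, Σx = 334, Σy = 23, Σxy = 1585, Σx² = 23998
Sxx = Σx² − (Σx)²/n = 23998 − 22311.2 = 1686.8
Sxy = Σxy − (Σx)(Σy)/n = 1585 − 1536.4 = 48.6
b = Sxy/Sxx = 48.6/1686.8 = 0.028812
a = ȳ − b·x̄ = 4.6 − 0.028812·66.8 = 2.675362
ŷ(100) = 2.675362 + 0.028812·100 = 5.556557
residual = y − ŷ = 4 − 5.556557 = -1.556557

-1.5566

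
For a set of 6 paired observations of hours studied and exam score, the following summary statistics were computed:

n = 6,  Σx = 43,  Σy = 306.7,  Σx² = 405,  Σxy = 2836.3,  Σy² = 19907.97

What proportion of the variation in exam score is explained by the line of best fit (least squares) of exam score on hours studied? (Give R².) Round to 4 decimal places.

Sxx = Σx² − (Σx)²/n = 405 − 308.166667 = 96.833333
Sxy = Σxy − (Σx)(Σy)/n = 2836.3 − 2198.016667 = 638.283333
Syy = Σy² − (Σy)²/n = 19907.97 − 15677.481667 = 4230.488333
R² = Sxy²/(Sxx·Syy) = (638.283333)²/(96.833333·4230.488333) = 0.994516

0.9945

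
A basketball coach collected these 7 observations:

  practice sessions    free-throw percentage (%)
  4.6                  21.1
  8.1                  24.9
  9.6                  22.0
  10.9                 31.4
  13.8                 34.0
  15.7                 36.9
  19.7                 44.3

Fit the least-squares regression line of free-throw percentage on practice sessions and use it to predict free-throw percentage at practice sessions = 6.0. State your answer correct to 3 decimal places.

n = 7, Σx = 82.4, Σy = 214.6, Σxy = 2773.45, Σx² = 1122.76
Sxx = Σx² − (Σx)²/n = 1122.76 − 969.965714 = 152.794286
Sxy = Σxy − (Σx)(Σy)/n = 2773.45 − 2526.148571 = 247.301429
b = Sxy/Sxx = 247.301429/152.794286 = 1.618525
a = ȳ − b·x̄ = 30.657143 − 1.618525·11.771429 = 11.604787
ŷ(6.0) = a + b·6.0 = 11.604787 + 1.618525·6 = 21.315939

21.316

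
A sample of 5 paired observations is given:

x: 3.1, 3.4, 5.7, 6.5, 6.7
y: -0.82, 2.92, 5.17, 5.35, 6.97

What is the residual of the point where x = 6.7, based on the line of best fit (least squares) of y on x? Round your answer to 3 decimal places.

n = 5, Σx = 25.4, Σy = 19.59, Σxy = 118.329, Σx² = 140.8
Sxx = Σx² − (Σx)²/n = 140.8 − 129.032 = 11.768
Sxy = Σxy − (Σx)(Σy)/n = 118.329 − 99.5172 = 18.8118
b = Sxy/Sxx = 18.8118/11.768 = 1.598555
a = ȳ − b·x̄ = 3.918 − 1.598555·5.08 = -4.202661
ŷ(6.7) = -4.202661 + 1.598555·6.7 = 6.507660
residual = y − ŷ = 6.97 − 6.507660 = 0.462340

0.462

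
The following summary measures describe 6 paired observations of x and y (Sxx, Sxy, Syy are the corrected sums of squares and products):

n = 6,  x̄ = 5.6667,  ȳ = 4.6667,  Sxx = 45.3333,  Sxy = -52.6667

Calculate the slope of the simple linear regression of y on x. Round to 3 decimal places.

-1.162

b = Sxy/Sxx = -52.6667/45.3333 = -1.161766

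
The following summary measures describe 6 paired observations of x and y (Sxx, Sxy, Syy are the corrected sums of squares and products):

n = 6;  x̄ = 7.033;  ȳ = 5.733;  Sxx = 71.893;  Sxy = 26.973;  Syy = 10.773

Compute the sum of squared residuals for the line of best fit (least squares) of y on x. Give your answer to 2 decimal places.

b = Sxy/Sxx = 26.973/71.893 = 0.375183
SSE = Syy − b·Sxy = 10.773 − 0.375183·26.973 = 0.653201

0.65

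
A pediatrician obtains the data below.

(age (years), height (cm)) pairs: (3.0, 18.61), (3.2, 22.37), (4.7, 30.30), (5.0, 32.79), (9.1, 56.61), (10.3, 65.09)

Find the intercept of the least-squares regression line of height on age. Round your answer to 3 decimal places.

1.613

n = 6, Σx = 35.3, Σy = 225.77, Σxy = 1619.352, Σx² = 255.23
Sxx = Σx² − (Σx)²/n = 255.23 − 207.681667 = 47.548333
Sxy = Σxy − (Σx)(Σy)/n = 1619.352 − 1328.280167 = 291.071833
b = Sxy/Sxx = 291.071833/47.548333 = 6.121599
a = ȳ − b·x̄ = 37.628333 − 6.121599·5.883333 = 1.612925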